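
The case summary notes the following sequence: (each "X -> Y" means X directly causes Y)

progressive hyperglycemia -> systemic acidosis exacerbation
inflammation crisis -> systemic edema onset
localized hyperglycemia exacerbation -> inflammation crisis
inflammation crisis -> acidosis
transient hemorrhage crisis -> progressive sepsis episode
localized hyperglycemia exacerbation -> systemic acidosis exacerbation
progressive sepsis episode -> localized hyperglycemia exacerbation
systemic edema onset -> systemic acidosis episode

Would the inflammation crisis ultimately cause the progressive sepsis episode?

No

The inflammation crisis leads to the systemic edema onset, the systemic acidosis episode, the acidosis; the progressive sepsis episode is not among them.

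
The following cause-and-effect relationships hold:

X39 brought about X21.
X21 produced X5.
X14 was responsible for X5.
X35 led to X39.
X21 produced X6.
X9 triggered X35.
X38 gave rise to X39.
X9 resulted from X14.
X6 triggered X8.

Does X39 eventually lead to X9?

X39 leads to X21, X6, X8, X5; X9 is not among them.

No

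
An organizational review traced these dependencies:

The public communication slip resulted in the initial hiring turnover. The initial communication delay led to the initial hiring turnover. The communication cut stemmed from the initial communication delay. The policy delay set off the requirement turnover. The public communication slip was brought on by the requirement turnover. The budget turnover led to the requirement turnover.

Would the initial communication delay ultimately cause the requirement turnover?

The initial communication delay leads to the initial hiring turnover, the communication cut; the requirement turnover is not among them.

No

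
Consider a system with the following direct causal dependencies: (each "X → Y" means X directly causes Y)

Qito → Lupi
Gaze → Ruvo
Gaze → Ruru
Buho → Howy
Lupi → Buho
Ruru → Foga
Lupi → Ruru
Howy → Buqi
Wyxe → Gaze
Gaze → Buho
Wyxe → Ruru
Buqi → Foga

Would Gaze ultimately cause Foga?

Yes

There is a causal chain: Gaze → Ruru → Foga.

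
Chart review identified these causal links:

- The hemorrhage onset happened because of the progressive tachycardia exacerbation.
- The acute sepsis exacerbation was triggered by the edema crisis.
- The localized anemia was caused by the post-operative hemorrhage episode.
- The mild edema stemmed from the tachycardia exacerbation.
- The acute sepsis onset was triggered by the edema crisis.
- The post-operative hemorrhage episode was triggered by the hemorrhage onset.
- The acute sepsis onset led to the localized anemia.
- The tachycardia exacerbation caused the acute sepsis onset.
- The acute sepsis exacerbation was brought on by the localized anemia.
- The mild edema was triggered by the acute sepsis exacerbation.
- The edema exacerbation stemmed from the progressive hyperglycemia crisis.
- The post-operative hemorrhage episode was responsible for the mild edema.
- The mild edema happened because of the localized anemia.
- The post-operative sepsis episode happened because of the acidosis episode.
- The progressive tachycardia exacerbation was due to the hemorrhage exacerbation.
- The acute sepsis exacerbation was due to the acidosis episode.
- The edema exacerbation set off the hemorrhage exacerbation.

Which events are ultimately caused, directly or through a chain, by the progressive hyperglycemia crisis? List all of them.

Direct effects: the edema exacerbation.
2 steps out: the hemorrhage exacerbation.
3 steps out: the progressive tachycardia exacerbation.
4 steps out: the hemorrhage onset.
5 steps out: the post-operative hemorrhage episode.
6 steps out: the localized anemia, the mild edema.
7 steps out: the acute sepsis exacerbation.
Not reachable from it: the edema crisis, the tachycardia exacerbation, the acute sepsis onset, the acidosis episode, the post-operative sepsis episode.

the acute sepsis exacerbation, the edema exacerbation, the hemorrhage exacerbation, the hemorrhage onset, the localized anemia, the mild edema, the post-operative hemorrhage episode, the progressive tachycardia exacerbation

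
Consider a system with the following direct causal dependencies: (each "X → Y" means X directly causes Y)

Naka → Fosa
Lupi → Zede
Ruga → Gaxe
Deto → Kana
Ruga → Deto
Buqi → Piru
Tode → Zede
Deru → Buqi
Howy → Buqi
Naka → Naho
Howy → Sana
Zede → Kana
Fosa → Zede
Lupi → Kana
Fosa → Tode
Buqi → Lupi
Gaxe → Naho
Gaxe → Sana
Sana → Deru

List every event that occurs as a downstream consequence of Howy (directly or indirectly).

Buqi, Deru, Kana, Lupi, Piru, Sana, Zede

Direct effects: Sana, Buqi.
2 steps out: Deru, Piru, Lupi.
3 steps out: Zede, Kana.
Not reachable from it: Ruga, Naka, Gaxe, Naho, Fosa, Deto, Tode.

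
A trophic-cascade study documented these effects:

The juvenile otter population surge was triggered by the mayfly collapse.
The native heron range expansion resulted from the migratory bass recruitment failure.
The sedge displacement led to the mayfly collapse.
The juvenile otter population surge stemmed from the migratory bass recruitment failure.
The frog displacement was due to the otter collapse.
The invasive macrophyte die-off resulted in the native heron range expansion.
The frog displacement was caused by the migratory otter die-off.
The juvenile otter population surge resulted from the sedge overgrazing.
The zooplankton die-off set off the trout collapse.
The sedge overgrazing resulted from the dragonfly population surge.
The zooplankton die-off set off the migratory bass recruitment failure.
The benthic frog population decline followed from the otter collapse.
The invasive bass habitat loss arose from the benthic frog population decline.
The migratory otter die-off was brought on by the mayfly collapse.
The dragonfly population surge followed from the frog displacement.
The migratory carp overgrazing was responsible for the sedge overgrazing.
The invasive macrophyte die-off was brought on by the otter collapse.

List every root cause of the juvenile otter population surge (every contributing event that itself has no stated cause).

Tracing upstream from the juvenile otter population surge: the juvenile otter population surge ← the sedge overgrazing ← the dragonfly population surge ← the frog displacement ← the otter collapse.
A separate upstream branch: the juvenile otter population surge ← the mayfly collapse ← the sedge displacement.
A separate upstream branch: the juvenile otter population surge ← the migratory bass recruitment failure ← the zooplankton die-off.
A separate upstream branch: the juvenile otter population surge ← the sedge overgrazing ← the migratory carp overgrazing.
Each of those chain origins has no stated cause.

the migratory carp overgrazing, the otter collapse, the sedge displacement, the zooplankton die-off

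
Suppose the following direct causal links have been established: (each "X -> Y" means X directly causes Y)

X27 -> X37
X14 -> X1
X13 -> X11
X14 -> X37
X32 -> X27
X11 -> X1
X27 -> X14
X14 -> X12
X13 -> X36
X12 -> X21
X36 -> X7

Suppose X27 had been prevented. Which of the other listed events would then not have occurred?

Downstream of X27: X14, X12, X37, X21, X1.
Of those, still caused via another path: X1.
The remainder have no surviving cause.

X12, X14, X21, X37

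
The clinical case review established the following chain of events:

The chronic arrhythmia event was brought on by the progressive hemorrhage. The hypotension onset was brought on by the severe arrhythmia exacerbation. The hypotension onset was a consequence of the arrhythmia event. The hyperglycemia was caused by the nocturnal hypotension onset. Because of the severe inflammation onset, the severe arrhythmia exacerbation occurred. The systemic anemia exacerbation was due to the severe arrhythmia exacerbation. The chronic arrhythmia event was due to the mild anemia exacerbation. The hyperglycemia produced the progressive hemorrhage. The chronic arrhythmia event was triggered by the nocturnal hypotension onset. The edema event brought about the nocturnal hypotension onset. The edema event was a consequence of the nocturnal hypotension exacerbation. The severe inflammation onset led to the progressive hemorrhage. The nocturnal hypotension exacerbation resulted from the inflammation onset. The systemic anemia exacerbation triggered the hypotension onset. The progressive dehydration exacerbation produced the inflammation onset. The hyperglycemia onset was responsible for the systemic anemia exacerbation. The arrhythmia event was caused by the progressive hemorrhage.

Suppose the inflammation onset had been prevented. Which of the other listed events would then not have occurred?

Downstream of the inflammation onset: the nocturnal hypotension exacerbation, the edema event, the nocturnal hypotension onset, the hyperglycemia, the progressive hemorrhage, the arrhythmia event, the chronic arrhythmia event, the hypotension onset.
Of those, still caused via another path: the progressive hemorrhage, the arrhythmia event, the chronic arrhythmia event, the hypotension onset.
The remainder have no surviving cause.

the edema event, the hyperglycemia, the nocturnal hypotension exacerbation, the nocturnal hypotension onset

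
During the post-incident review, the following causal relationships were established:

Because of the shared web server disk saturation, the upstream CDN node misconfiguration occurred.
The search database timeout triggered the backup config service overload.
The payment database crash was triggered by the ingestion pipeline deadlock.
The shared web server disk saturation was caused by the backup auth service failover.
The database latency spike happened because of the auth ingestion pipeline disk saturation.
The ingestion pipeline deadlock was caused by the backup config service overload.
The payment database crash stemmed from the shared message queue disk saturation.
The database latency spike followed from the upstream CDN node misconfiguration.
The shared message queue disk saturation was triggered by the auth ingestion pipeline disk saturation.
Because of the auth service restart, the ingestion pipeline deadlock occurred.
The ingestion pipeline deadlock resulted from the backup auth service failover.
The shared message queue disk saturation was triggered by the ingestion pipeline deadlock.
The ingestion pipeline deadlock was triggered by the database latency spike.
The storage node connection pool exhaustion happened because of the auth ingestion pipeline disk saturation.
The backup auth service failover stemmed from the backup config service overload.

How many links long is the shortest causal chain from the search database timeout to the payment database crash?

3

Shortest chain: the search database timeout → the backup config service overload → the ingestion pipeline deadlock → the payment database crash.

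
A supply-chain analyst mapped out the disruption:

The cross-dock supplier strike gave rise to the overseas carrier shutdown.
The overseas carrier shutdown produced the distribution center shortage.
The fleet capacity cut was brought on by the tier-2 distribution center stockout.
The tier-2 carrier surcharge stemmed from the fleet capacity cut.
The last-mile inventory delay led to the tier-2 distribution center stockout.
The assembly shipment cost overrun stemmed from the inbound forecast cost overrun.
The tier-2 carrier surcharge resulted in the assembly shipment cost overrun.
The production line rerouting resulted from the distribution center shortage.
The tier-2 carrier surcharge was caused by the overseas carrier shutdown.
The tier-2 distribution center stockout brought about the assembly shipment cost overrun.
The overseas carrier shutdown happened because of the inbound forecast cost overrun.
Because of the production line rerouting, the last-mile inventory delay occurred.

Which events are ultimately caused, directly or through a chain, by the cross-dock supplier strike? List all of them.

the assembly shipment cost overrun, the distribution center shortage, the fleet capacity cut, the last-mile inventory delay, the overseas carrier shutdown, the production line rerouting, the tier-2 carrier surcharge, the tier-2 distribution center stockout

Direct effects: the overseas carrier shutdown.
2 steps out: the distribution center shortage, the tier-2 carrier surcharge.
3 steps out: the production line rerouting, the assembly shipment cost overrun.
4 steps out: the last-mile inventory delay.
5 steps out: the tier-2 distribution center stockout.
6 steps out: the fleet capacity cut.
Not reachable from it: the inbound forecast cost overrun.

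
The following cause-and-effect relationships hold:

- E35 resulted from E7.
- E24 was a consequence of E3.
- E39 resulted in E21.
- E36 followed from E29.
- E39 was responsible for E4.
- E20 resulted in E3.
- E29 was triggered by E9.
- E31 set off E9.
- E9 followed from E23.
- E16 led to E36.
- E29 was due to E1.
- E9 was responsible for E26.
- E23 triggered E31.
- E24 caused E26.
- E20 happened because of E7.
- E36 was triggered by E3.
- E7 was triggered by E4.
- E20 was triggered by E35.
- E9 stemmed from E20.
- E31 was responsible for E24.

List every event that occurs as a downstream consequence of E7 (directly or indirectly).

Direct effects: E35, E20.
2 steps out: E3, E9.
3 steps out: E29, E24, E36, E26.
Not reachable from it: E39, E4, E21, E23, E1, E31, E16.

E20, E24, E26, E29, E3, E35, E36, E9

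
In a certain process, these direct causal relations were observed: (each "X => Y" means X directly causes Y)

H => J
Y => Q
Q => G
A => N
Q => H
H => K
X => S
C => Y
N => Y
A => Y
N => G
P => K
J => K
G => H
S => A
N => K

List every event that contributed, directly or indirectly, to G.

Immediate causes of G: N, Q.
Further upstream: C, X, S, A, Y.

A, C, N, Q, S, X, Y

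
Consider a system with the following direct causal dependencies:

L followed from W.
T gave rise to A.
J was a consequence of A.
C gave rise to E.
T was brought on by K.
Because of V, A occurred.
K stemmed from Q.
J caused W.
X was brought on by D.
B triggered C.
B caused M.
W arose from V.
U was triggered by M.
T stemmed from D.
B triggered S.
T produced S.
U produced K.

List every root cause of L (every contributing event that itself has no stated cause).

B, D, Q, V

Tracing upstream from L: L ← W ← J ← A ← T ← K ← U ← M ← B.
A separate upstream branch: L ← W ← J ← A ← T ← K ← Q.
A separate upstream branch: L ← W ← J ← A ← T ← D.
A separate upstream branch: L ← W ← V.
Each of those chain origins has no stated cause.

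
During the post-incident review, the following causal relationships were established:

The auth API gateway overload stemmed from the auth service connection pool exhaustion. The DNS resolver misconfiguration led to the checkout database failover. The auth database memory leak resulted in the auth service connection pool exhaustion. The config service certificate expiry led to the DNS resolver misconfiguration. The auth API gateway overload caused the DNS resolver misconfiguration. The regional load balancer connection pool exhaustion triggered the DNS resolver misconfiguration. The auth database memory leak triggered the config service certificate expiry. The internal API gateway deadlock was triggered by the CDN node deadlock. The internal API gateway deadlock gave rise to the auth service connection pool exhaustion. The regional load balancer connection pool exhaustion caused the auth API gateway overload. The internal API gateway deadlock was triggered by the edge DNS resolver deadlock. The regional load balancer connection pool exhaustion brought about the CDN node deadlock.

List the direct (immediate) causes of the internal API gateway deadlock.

Upstream contributors include the regional load balancer connection pool exhaustion, but only the CDN node deadlock, the edge DNS resolver deadlock feed directly into the internal API gateway deadlock.

the CDN node deadlock, the edge DNS resolver deadlock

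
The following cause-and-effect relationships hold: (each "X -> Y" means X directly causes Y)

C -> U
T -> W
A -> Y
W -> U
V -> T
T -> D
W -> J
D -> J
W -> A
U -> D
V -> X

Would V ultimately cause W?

Yes

There is a causal chain: V → T → W.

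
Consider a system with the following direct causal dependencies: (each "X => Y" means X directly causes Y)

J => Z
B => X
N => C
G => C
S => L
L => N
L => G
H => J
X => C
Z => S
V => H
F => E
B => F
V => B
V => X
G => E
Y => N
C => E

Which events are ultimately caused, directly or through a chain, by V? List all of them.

B, C, E, F, G, H, J, L, N, S, X, Z

Direct effects: B, H, X.
2 steps out: J, F, C.
3 steps out: Z, E.
4 steps out: S.
5 steps out: L.
6 steps out: G, N.
Not reachable from it: Y.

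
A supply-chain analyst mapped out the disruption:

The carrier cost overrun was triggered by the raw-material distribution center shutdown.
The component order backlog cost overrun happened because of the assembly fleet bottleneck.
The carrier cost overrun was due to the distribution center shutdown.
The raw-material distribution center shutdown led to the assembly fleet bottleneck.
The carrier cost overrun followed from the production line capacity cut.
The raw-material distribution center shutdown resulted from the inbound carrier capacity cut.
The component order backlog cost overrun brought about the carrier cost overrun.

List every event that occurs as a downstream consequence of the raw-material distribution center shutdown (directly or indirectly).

Direct effects: the assembly fleet bottleneck, the carrier cost overrun.
2 steps out: the component order backlog cost overrun.
Not reachable from it: the distribution center shutdown, the production line capacity cut, the inbound carrier capacity cut.

the assembly fleet bottleneck, the carrier cost overrun, the component order backlog cost overrun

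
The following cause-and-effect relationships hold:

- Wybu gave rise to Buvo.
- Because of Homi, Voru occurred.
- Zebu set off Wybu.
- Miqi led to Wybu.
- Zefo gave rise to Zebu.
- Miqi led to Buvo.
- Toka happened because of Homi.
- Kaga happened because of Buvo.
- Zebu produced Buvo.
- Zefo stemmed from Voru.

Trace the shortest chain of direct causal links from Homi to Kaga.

Homi → Voru → Zefo → Zebu → Buvo → Kaga

Homi → Voru
Voru → Zefo
Zefo → Zebu
Zebu → Buvo
Buvo → Kaga
Length: 5 steps.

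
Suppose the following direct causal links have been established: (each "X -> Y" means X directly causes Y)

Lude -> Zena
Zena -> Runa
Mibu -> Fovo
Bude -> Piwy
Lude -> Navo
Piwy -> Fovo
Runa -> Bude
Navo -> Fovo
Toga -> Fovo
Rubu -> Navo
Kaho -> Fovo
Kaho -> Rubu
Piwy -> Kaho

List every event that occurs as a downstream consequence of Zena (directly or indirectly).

Direct effects: Runa.
2 steps out: Bude.
3 steps out: Piwy.
4 steps out: Kaho, Fovo.
5 steps out: Rubu.
6 steps out: Navo.
Not reachable from it: Lude, Mibu, Toga.

Bude, Fovo, Kaho, Navo, Piwy, Rubu, Runa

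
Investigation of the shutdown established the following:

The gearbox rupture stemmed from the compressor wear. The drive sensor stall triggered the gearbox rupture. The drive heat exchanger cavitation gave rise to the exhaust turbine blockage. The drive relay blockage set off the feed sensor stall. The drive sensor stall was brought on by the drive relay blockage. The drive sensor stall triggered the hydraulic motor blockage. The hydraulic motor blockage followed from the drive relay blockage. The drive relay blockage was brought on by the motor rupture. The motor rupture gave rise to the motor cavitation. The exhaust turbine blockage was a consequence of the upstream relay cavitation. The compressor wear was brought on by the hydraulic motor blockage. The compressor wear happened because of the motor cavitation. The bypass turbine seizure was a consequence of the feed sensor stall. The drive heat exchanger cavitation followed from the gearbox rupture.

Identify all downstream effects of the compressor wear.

the drive heat exchanger cavitation, the exhaust turbine blockage, the gearbox rupture

Direct effects: the gearbox rupture.
2 steps out: the drive heat exchanger cavitation.
3 steps out: the exhaust turbine blockage.
Not reachable from it: the motor rupture, the drive relay blockage, the drive sensor stall, the hydraulic motor blockage, the motor cavitation, the feed sensor stall, the bypass turbine seizure, the upstream relay cavitation.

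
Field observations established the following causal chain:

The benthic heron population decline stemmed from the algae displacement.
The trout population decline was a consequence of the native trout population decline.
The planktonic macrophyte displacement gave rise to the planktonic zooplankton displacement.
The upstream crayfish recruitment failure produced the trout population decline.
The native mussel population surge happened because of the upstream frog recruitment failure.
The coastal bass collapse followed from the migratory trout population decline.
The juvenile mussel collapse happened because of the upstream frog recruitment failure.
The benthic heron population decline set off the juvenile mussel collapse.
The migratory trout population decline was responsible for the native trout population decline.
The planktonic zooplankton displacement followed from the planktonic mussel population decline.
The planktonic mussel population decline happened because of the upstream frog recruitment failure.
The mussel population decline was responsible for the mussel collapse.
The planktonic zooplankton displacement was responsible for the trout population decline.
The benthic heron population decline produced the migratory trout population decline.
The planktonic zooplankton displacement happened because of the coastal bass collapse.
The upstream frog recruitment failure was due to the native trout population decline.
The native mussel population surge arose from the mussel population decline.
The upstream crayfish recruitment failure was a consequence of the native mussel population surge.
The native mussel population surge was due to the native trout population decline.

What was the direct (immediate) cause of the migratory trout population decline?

the benthic heron population decline

Upstream contributors include the algae displacement, but only the benthic heron population decline feeds directly into the migratory trout population decline.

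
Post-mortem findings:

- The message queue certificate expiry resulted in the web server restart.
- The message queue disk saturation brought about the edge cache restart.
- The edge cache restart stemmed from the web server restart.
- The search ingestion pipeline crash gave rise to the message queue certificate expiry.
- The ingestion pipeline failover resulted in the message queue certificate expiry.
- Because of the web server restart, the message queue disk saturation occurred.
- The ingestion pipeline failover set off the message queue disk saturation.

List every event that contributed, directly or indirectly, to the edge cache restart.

the ingestion pipeline failover, the message queue certificate expiry, the message queue disk saturation, the search ingestion pipeline crash, the web server restart

Immediate causes of the edge cache restart: the web server restart, the message queue disk saturation.
Further upstream: the ingestion pipeline failover, the message queue certificate expiry, the search ingestion pipeline crash.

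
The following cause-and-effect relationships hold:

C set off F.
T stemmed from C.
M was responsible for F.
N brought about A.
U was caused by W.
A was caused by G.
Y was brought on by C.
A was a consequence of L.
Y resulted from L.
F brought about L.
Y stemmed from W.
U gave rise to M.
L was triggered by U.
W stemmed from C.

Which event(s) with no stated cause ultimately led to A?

C, G, N

Tracing upstream from A: A ← G.
A separate upstream branch: A ← L ← F ← C.
A separate upstream branch: A ← N.
Each of those chain origins has no stated cause.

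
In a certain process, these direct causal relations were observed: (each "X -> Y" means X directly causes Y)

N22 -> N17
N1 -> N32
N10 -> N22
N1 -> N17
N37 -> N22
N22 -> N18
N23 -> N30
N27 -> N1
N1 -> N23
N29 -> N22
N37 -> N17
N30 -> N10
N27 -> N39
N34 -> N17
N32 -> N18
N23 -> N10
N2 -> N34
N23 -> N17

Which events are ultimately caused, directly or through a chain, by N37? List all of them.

Direct effects: N22, N17.
2 steps out: N18.
Not reachable from it: N27, N1, N23, N32, N30, N2, N39, N10, N29, N34.

N17, N18, N22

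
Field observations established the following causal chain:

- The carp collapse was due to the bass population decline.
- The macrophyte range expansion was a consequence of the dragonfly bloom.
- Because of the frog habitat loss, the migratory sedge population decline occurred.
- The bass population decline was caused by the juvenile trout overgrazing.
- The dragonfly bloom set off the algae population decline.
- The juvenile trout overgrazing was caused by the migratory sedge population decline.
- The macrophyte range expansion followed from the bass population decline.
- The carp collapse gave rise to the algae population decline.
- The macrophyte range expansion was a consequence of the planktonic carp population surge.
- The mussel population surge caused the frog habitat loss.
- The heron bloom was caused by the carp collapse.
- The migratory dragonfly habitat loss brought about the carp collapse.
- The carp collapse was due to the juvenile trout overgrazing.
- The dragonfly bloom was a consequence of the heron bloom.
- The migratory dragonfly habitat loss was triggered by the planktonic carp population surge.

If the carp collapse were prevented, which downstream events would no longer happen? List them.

the algae population decline, the dragonfly bloom, the heron bloom

Downstream of the carp collapse: the heron bloom, the dragonfly bloom, the algae population decline, the macrophyte range expansion.
Of those, still caused via another path: the macrophyte range expansion.
The remainder have no surviving cause.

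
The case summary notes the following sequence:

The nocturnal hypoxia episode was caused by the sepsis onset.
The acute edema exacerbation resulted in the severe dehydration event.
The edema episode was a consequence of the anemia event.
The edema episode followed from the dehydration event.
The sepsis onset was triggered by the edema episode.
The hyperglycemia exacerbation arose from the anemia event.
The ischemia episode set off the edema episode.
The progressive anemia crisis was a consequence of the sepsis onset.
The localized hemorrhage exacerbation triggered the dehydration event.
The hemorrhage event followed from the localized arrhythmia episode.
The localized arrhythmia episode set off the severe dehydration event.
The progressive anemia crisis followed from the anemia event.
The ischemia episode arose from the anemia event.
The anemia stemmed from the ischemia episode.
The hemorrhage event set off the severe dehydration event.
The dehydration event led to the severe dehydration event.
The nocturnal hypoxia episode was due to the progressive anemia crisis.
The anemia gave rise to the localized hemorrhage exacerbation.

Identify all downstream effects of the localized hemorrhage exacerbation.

Direct effects: the dehydration event.
2 steps out: the edema episode, the severe dehydration event.
3 steps out: the sepsis onset.
4 steps out: the progressive anemia crisis, the nocturnal hypoxia episode.
Not reachable from it: the anemia event, the ischemia episode, the anemia, the hyperglycemia exacerbation, the localized arrhythmia episode, the hemorrhage event, the acute edema exacerbation.

the dehydration event, the edema episode, the nocturnal hypoxia episode, the progressive anemia crisis, the sepsis onset, the severe dehydration event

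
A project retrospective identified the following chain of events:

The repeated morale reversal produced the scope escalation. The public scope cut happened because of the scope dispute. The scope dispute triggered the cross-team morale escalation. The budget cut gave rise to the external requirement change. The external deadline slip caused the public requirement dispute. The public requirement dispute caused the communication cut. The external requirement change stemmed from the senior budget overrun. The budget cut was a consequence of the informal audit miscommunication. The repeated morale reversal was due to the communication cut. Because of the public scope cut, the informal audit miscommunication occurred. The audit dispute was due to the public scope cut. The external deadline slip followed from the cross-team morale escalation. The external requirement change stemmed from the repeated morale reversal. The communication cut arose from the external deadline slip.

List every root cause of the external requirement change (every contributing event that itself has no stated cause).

Tracing upstream from the external requirement change: the external requirement change ← the budget cut ← the informal audit miscommunication ← the public scope cut ← the scope dispute.
A separate upstream branch: the external requirement change ← the senior budget overrun.
Each of those chain origins has no stated cause.

the scope dispute, the senior budget overrun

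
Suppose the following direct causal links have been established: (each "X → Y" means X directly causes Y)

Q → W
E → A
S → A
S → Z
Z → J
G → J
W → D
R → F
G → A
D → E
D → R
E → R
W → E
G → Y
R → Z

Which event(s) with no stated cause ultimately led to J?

Tracing upstream from J: J ← G.
A separate upstream branch: J ← Z ← R ← D ← W ← Q.
A separate upstream branch: J ← Z ← S.
Each of those chain origins has no stated cause.

G, Q, S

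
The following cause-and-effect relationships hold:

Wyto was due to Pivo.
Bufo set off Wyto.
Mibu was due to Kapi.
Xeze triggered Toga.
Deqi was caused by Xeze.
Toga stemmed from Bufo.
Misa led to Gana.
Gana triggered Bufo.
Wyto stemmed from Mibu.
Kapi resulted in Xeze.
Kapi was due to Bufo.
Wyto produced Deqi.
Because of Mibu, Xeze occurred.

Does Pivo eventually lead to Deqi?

There is a causal chain: Pivo → Wyto → Deqi.

Yes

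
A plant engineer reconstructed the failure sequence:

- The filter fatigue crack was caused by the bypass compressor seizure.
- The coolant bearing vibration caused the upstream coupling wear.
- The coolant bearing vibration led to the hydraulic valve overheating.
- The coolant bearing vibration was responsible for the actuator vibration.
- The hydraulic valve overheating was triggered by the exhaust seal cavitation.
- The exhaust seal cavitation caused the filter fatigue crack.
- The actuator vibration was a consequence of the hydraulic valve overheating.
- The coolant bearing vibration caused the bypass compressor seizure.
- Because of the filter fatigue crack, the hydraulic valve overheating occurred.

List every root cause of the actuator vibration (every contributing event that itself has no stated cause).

the coolant bearing vibration, the exhaust seal cavitation

Tracing upstream from the actuator vibration: the actuator vibration ← the hydraulic valve overheating ← the exhaust seal cavitation.
A separate upstream branch: the actuator vibration ← the coolant bearing vibration.
Each of those chain origins has no stated cause.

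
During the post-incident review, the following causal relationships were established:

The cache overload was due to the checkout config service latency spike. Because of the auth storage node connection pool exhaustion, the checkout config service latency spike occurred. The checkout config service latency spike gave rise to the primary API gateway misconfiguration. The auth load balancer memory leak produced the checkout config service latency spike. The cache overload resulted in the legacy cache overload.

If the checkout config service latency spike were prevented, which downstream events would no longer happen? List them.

Downstream of the checkout config service latency spike: the cache overload, the legacy cache overload, the primary API gateway misconfiguration.

the cache overload, the legacy cache overload, the primary API gateway misconfiguration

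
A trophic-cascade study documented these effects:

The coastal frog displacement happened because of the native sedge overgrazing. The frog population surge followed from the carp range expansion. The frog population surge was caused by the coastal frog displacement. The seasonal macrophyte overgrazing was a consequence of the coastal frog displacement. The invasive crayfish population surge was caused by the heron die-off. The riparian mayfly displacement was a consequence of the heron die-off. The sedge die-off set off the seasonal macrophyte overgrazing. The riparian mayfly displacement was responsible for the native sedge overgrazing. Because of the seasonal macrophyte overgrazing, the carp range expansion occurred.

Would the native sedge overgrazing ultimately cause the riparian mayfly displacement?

The native sedge overgrazing leads to the coastal frog displacement, the seasonal macrophyte overgrazing, the carp range expansion, the frog population surge; the riparian mayfly displacement is not among them.

No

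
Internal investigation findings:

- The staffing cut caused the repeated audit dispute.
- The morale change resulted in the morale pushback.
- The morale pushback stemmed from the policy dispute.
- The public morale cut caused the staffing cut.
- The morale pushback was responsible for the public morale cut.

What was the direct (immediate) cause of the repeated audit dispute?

Upstream contributors include the morale change, the morale pushback, the public morale cut, the policy dispute, but only the staffing cut feeds directly into the repeated audit dispute.

the staffing cut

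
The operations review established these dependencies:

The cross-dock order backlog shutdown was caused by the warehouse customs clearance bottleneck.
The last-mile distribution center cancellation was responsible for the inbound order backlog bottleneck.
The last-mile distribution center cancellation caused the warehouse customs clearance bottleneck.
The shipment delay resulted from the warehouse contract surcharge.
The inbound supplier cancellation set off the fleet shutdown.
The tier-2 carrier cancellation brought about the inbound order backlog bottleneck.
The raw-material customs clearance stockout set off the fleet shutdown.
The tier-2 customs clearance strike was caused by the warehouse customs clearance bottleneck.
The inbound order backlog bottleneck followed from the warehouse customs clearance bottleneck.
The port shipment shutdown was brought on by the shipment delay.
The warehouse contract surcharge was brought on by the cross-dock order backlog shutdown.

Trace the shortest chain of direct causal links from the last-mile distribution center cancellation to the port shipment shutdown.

the last-mile distribution center cancellation → the warehouse customs clearance bottleneck
the warehouse customs clearance bottleneck → the cross-dock order backlog shutdown
the cross-dock order backlog shutdown → the warehouse contract surcharge
the warehouse contract surcharge → the shipment delay
the shipment delay → the port shipment shutdown
Length: 5 steps.

the last-mile distribution center cancellation → the warehouse customs clearance bottleneck → the cross-dock order backlog shutdown → the warehouse contract surcharge → the shipment delay → the port shipment shutdown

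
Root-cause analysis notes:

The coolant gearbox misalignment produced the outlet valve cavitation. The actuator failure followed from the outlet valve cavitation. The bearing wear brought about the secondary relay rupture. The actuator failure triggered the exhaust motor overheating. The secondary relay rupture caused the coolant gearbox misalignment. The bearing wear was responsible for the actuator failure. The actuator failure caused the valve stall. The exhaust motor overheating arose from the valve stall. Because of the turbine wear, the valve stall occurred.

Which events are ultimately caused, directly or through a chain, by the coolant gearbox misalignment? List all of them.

the actuator failure, the exhaust motor overheating, the outlet valve cavitation, the valve stall

Direct effects: the outlet valve cavitation.
2 steps out: the actuator failure.
3 steps out: the valve stall, the exhaust motor overheating.
Not reachable from it: the bearing wear, the secondary relay rupture, the turbine wear.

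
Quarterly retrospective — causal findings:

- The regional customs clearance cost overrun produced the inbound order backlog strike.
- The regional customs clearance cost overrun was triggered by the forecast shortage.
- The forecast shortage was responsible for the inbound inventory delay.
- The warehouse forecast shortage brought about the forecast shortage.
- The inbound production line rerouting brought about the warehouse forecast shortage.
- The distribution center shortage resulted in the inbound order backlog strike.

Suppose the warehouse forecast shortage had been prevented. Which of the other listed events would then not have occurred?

the forecast shortage, the inbound inventory delay, the regional customs clearance cost overrun

Downstream of the warehouse forecast shortage: the forecast shortage, the inbound inventory delay, the regional customs clearance cost overrun, the inbound order backlog strike.
Of those, still caused via another path: the inbound order backlog strike.
The remainder have no surviving cause.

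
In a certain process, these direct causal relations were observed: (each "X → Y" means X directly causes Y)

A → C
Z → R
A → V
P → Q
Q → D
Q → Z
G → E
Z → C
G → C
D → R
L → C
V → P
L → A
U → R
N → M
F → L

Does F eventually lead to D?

There is a causal chain: F → L → A → V → P → Q → D.

Yes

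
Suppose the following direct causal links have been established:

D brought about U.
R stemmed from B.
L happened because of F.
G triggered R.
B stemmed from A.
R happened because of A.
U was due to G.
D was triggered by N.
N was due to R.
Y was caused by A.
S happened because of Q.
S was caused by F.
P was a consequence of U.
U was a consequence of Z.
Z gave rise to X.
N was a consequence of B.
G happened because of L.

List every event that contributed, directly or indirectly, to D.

A, B, F, G, L, N, R

Immediate cause of D: N.
Further upstream: A, B, F, L, G, R.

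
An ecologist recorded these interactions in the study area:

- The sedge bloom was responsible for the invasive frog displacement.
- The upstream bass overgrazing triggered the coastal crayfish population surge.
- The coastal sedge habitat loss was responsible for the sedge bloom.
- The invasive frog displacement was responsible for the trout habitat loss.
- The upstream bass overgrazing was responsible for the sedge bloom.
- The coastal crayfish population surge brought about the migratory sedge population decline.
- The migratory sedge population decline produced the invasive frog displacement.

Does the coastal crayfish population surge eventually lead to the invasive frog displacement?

Yes

There is a causal chain: the coastal crayfish population surge → the migratory sedge population decline → the invasive frog displacement.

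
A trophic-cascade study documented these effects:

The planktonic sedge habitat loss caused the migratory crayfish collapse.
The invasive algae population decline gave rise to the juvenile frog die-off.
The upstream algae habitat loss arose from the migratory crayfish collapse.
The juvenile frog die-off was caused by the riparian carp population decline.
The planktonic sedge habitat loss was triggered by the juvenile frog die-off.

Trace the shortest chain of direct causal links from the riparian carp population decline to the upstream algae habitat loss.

the riparian carp population decline → the juvenile frog die-off → the planktonic sedge habitat loss → the migratory crayfish collapse → the upstream algae habitat loss

the riparian carp population decline → the juvenile frog die-off
the juvenile frog die-off → the planktonic sedge habitat loss
the planktonic sedge habitat loss → the migratory crayfish collapse
the migratory crayfish collapse → the upstream algae habitat loss
Length: 4 steps.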